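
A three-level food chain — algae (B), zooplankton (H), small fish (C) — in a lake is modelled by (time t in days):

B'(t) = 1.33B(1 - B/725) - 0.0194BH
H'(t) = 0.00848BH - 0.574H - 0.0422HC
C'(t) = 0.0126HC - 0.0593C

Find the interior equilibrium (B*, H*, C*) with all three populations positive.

B* ≈ 675, H* ≈ 4.71, C* ≈ 122

From dC/dt = 0: 0.0126H* = 0.0593, so H* = 4.71.
From dB/dt = 0: 1.33(1 - B*/725) = 0.0194·4.71, giving B* = 725·(1 - 0.0686) = 675.
From dH/dt = 0: 0.00848·675 - 0.574 = 0.0422C*, so C* = 5.15/0.0422 = 122.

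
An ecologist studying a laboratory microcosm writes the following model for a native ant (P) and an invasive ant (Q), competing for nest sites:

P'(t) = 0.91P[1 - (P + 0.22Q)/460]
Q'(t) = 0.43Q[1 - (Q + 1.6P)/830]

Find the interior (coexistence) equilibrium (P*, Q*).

Setting both brackets to zero gives the nullclines P + 0.22Q = 460 and 1.6P + Q = 830.
Substituting Q = 830 - 1.6P into the first: P(1 - 0.22·1.6) = 460 - 0.22·830.
So P* = 277/0.648 = 428, and then Q* = 830 - 1.6·428 = 145.

P* ≈ 428, Q* ≈ 145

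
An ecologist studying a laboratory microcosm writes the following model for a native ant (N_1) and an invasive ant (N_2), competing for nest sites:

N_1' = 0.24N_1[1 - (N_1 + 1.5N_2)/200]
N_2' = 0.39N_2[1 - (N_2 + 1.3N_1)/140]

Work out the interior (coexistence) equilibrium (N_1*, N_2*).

Setting both brackets to zero gives the nullclines N_1 + 1.5N_2 = 200 and 1.3N_1 + N_2 = 140.
Substituting N_2 = 140 - 1.3N_1 into the first: N_1(1 - 1.5·1.3) = 200 - 1.5·140.
So N_1* = -10/-0.95 = 10.5, and then N_2* = 140 - 1.3·10.5 = 126.

N_1* ≈ 10.5, N_2* ≈ 126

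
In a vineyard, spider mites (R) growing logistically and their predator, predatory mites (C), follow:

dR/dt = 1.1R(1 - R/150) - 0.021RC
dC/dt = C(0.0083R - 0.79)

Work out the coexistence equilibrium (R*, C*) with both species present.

R* ≈ 95.2, C* ≈ 19.1

From dC/dt = 0 with C > 0: 0.0083R* = 0.79, so R* = 95.2.
Substitute into dR/dt = 0: 1.1(1 - 95.2/150) = 0.021C*.
The bracket is 0.365, giving C* = 0.402/0.021 = 19.1.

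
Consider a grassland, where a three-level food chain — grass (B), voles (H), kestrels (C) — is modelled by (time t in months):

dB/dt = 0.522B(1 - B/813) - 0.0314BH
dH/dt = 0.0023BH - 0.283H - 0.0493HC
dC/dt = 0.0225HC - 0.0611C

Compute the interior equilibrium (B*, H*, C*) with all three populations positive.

From dC/dt = 0: 0.0225H* = 0.0611, so H* = 2.72.
From dB/dt = 0: 0.522(1 - B*/813) = 0.0314·2.72, giving B* = 813·(1 - 0.163) = 680.
From dH/dt = 0: 0.0023·680 - 0.283 = 0.0493C*, so C* = 1.28/0.0493 = 26.

B* ≈ 680, H* ≈ 2.72, C* ≈ 26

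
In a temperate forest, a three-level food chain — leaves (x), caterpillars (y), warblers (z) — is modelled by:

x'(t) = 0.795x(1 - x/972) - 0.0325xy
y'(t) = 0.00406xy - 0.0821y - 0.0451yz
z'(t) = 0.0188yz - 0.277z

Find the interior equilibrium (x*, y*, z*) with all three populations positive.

From dz/dt = 0: 0.0188y* = 0.277, so y* = 14.7.
From dx/dt = 0: 0.795(1 - x*/972) = 0.0325·14.7, giving x* = 972·(1 - 0.602) = 387.
From dy/dt = 0: 0.00406·387 - 0.0821 = 0.0451z*, so z* = 1.49/0.0451 = 33.

x* ≈ 387, y* ≈ 14.7, z* ≈ 33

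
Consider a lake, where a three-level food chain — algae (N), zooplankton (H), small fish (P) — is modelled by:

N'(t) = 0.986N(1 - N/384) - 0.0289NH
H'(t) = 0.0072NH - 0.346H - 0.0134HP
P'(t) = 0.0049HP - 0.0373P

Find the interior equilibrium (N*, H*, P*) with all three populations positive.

N* ≈ 298, H* ≈ 7.61, P* ≈ 134

From dP/dt = 0: 0.0049H* = 0.0373, so H* = 7.61.
From dN/dt = 0: 0.986(1 - N*/384) = 0.0289·7.61, giving N* = 384·(1 - 0.223) = 298.
From dH/dt = 0: 0.0072·298 - 0.346 = 0.0134P*, so P* = 1.8/0.0134 = 134.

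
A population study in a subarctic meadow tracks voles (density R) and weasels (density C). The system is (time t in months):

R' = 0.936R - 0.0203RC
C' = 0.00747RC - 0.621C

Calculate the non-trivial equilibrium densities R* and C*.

Set dC/dt = 0 with C > 0: 0.00747R - 0.621 = 0, so R* = 0.621/0.00747 = 83.1.
Set dR/dt = 0 with R > 0: 0.936 - 0.0203C = 0, so C* = 0.936/0.0203 = 46.1.

R* ≈ 83.1, C* ≈ 46.1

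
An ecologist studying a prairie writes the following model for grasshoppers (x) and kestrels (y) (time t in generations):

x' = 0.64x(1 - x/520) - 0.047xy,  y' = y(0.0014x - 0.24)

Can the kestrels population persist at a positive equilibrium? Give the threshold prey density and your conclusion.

Threshold x = 171; K > 171, so yes, the predator persists.

The predator equation gives dy/dt > 0 only when x > 0.24/0.0014 = 171.
Without the predator, x → K = 520. Since 520 > 171, the predator can invade and persist.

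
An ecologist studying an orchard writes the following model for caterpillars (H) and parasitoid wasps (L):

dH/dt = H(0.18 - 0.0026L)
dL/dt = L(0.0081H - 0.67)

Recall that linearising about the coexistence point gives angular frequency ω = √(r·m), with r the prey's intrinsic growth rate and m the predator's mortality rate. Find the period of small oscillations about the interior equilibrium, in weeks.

T ≈ 18.1 weeks

Here r = 0.18 and m = 0.67, so r·m = 0.121.
ω = √0.121 = 0.347 per week, hence T = 2π/ω ≈ 18.1 weeks.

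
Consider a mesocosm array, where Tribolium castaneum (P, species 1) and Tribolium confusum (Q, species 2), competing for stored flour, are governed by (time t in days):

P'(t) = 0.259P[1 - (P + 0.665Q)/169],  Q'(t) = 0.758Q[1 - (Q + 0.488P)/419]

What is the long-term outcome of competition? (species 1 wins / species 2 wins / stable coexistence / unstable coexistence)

Compare the nullcline intercepts: K1/α12 = 169/0.665 = 254 < K2 = 419; K2/α21 = 419/0.488 = 859 > K1 = 169.
Since the inequalities point opposite ways, species 2 can invade but species 1 cannot.

species 2 excludes species 1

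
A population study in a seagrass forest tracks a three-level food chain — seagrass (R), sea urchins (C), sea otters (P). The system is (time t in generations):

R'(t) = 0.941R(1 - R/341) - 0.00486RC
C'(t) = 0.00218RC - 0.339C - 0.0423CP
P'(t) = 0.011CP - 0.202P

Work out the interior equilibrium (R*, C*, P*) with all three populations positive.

From dP/dt = 0: 0.011C* = 0.202, so C* = 18.4.
From dR/dt = 0: 0.941(1 - R*/341) = 0.00486·18.4, giving R* = 341·(1 - 0.0948) = 309.
From dC/dt = 0: 0.00218·309 - 0.339 = 0.0423P*, so P* = 0.334/0.0423 = 7.89.

R* ≈ 309, C* ≈ 18.4, P* ≈ 7.89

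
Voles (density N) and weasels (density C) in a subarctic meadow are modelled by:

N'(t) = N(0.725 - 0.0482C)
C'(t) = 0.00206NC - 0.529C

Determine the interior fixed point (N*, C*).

N* ≈ 257, C* ≈ 15

Set dC/dt = 0 with C > 0: 0.00206N - 0.529 = 0, so N* = 0.529/0.00206 = 257.
Set dN/dt = 0 with N > 0: 0.725 - 0.0482C = 0, so C* = 0.725/0.0482 = 15.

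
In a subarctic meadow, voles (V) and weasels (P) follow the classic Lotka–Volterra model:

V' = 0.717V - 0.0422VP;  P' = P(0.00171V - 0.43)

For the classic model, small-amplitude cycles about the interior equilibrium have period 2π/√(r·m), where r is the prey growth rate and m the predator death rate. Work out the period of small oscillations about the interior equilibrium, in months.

Here r = 0.717 and m = 0.43, so r·m = 0.308.
ω = √0.308 = 0.555 per month, hence T = 2π/ω ≈ 11.3 months.

T ≈ 11.3 months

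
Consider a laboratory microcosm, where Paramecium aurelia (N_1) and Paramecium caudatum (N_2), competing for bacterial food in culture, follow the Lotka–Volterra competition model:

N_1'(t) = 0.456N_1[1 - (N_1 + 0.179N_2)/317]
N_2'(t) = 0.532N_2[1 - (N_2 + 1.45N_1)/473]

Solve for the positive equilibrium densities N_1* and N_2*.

Setting both brackets to zero gives the nullclines N_1 + 0.179N_2 = 317 and 1.45N_1 + N_2 = 473.
Substituting N_2 = 473 - 1.45N_1 into the first: N_1(1 - 0.179·1.45) = 317 - 0.179·473.
So N_1* = 232/0.74 = 314, and then N_2* = 473 - 1.45·314 = 18.

N_1* ≈ 314, N_2* ≈ 18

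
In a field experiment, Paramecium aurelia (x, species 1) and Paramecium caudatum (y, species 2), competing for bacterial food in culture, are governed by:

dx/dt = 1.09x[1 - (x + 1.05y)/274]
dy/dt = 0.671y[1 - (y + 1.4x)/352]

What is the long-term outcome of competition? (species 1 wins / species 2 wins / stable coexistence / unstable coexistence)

Compare the nullcline intercepts: K1/α12 = 274/1.05 = 261 < K2 = 352; K2/α21 = 352/1.4 = 251 < K1 = 274.
Since both are reversed, neither can invade when rare; the interior point is a saddle.

unstable coexistence (outcome depends on initial conditions)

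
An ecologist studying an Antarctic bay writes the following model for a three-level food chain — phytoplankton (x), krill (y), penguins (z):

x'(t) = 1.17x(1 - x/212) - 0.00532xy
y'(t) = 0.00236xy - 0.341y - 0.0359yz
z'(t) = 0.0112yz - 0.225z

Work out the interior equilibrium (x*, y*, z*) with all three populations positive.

x* ≈ 193, y* ≈ 20.1, z* ≈ 3.16

From dz/dt = 0: 0.0112y* = 0.225, so y* = 20.1.
From dx/dt = 0: 1.17(1 - x*/212) = 0.00532·20.1, giving x* = 212·(1 - 0.0913) = 193.
From dy/dt = 0: 0.00236·193 - 0.341 = 0.0359z*, so z* = 0.114/0.0359 = 3.16.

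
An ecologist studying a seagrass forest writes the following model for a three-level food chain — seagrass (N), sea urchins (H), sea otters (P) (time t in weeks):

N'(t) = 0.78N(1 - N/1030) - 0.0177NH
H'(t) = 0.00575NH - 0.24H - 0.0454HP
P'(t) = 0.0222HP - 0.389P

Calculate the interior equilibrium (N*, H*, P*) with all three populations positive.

From dP/dt = 0: 0.0222H* = 0.389, so H* = 17.5.
From dN/dt = 0: 0.78(1 - N*/1030) = 0.0177·17.5, giving N* = 1030·(1 - 0.398) = 620.
From dH/dt = 0: 0.00575·620 - 0.24 = 0.0454P*, so P* = 3.33/0.0454 = 73.3.

N* ≈ 620, H* ≈ 17.5, P* ≈ 73.3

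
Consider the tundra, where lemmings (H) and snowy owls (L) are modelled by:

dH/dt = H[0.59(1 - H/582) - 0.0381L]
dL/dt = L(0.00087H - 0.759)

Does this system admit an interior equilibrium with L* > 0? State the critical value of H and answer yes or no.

The predator equation gives dL/dt > 0 only when H > 0.759/0.00087 = 872.
Without the predator, H → K = 582. Since 582 < 872, the predator cannot invade.

Threshold H = 872; K < 872, so no, the predator goes extinct.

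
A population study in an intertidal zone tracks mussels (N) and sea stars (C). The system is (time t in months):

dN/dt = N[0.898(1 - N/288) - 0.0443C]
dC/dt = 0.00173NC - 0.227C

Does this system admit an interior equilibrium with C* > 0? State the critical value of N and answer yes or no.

Threshold N = 131; K > 131, so yes, the predator persists.

The predator equation gives dC/dt > 0 only when N > 0.227/0.00173 = 131.
Without the predator, N → K = 288. Since 288 > 131, the predator can invade and persist.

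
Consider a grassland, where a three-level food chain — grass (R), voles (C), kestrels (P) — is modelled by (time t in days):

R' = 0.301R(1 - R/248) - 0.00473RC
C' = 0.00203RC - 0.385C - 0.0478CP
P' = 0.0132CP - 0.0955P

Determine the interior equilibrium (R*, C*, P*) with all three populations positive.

From dP/dt = 0: 0.0132C* = 0.0955, so C* = 7.23.
From dR/dt = 0: 0.301(1 - R*/248) = 0.00473·7.23, giving R* = 248·(1 - 0.114) = 220.
From dC/dt = 0: 0.00203·220 - 0.385 = 0.0478P*, so P* = 0.0612/0.0478 = 1.28.

R* ≈ 220, C* ≈ 7.23, P* ≈ 1.28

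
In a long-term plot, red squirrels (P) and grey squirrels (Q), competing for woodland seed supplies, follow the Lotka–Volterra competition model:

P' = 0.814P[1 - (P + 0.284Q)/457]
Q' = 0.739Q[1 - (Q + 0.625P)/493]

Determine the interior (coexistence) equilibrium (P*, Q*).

Setting both brackets to zero gives the nullclines P + 0.284Q = 457 and 0.625P + Q = 493.
Substituting Q = 493 - 0.625P into the first: P(1 - 0.284·0.625) = 457 - 0.284·493.
So P* = 317/0.823 = 385, and then Q* = 493 - 0.625·385 = 252.

P* ≈ 385, Q* ≈ 252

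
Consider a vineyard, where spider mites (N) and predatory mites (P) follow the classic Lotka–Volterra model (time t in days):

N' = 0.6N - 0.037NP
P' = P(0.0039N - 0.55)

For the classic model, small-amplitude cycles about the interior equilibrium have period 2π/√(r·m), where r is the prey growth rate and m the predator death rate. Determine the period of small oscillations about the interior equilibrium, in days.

T ≈ 10.9 days

Here r = 0.6 and m = 0.55, so r·m = 0.33.
ω = √0.33 = 0.574 per day, hence T = 2π/ω ≈ 10.9 days.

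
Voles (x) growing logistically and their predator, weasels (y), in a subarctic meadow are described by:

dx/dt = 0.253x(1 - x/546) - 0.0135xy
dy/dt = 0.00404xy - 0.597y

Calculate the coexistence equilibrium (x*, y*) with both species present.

x* ≈ 148, y* ≈ 13.7

From dy/dt = 0 with y > 0: 0.00404x* = 0.597, so x* = 148.
Substitute into dx/dt = 0: 0.253(1 - 148/546) = 0.0135y*.
The bracket is 0.729, giving y* = 0.185/0.0135 = 13.7.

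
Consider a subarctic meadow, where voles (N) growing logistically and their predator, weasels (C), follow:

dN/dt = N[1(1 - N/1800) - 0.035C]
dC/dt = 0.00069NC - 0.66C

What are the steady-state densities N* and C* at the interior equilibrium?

N* ≈ 957, C* ≈ 13.4

From dC/dt = 0 with C > 0: 0.00069N* = 0.66, so N* = 957.
Substitute into dN/dt = 0: 1(1 - 957/1800) = 0.035C*.
The bracket is 0.469, giving C* = 0.469/0.035 = 13.4.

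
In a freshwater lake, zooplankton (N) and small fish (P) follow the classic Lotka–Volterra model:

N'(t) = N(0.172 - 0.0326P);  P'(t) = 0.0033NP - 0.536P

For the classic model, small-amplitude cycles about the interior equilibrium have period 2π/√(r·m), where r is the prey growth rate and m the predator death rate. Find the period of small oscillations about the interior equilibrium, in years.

Here r = 0.172 and m = 0.536, so r·m = 0.0922.
ω = √0.0922 = 0.304 per year, hence T = 2π/ω ≈ 20.7 years.

T ≈ 20.7 years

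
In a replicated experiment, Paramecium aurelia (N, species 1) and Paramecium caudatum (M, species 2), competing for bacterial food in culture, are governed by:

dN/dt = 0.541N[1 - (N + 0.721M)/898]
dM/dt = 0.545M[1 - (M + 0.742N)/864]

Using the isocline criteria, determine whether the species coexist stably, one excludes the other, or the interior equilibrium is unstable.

Compare the nullcline intercepts: K1/α12 = 898/0.721 = 1250 > K2 = 864; K2/α21 = 864/0.742 = 1160 > K1 = 898.
Since both inequalities hold, each species can invade when rare, so the interior equilibrium is stable.

stable coexistence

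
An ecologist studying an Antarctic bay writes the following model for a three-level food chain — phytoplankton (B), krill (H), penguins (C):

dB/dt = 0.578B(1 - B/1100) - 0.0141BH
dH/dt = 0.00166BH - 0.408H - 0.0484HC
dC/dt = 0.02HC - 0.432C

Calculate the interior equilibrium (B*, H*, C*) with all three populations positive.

From dC/dt = 0: 0.02H* = 0.432, so H* = 21.6.
From dB/dt = 0: 0.578(1 - B*/1100) = 0.0141·21.6, giving B* = 1100·(1 - 0.527) = 520.
From dH/dt = 0: 0.00166·520 - 0.408 = 0.0484C*, so C* = 0.456/0.0484 = 9.42.

B* ≈ 520, H* ≈ 21.6, C* ≈ 9.42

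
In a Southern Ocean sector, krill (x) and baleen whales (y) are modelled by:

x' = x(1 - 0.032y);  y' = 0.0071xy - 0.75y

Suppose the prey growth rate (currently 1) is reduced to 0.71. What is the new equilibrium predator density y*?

y* ≈ 22.2

At the interior fixed point, setting dx/dt = 0 with x > 0 fixes y* = (prey growth rate)/(xy coefficient) — independent of the other coefficients.
With the change, y* = 0.71/0.032 = 22.2; it falls from 31.2.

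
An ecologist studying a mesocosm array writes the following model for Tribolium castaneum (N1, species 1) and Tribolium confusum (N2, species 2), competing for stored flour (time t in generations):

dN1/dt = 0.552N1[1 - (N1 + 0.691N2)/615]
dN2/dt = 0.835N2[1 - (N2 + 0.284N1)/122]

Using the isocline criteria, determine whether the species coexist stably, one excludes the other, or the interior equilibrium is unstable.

species 1 excludes species 2

Compare the nullcline intercepts: K1/α12 = 615/0.691 = 890 > K2 = 122; K2/α21 = 122/0.284 = 430 < K1 = 615.
Since the inequalities point opposite ways, species 1 can invade but species 2 cannot.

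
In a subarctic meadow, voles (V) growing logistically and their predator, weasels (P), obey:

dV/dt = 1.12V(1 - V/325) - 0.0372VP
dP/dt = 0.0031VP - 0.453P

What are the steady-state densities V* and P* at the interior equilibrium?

From dP/dt = 0 with P > 0: 0.0031V* = 0.453, so V* = 146.
Substitute into dV/dt = 0: 1.12(1 - 146/325) = 0.0372P*.
The bracket is 0.55, giving P* = 0.616/0.0372 = 16.6.

V* ≈ 146, P* ≈ 16.6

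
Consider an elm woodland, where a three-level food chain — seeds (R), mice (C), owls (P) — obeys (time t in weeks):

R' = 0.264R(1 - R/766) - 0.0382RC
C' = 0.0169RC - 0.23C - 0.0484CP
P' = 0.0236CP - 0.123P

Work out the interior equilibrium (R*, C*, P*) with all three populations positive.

From dP/dt = 0: 0.0236C* = 0.123, so C* = 5.21.
From dR/dt = 0: 0.264(1 - R*/766) = 0.0382·5.21, giving R* = 766·(1 - 0.754) = 188.
From dC/dt = 0: 0.0169·188 - 0.23 = 0.0484P*, so P* = 2.95/0.0484 = 61.

R* ≈ 188, C* ≈ 5.21, P* ≈ 61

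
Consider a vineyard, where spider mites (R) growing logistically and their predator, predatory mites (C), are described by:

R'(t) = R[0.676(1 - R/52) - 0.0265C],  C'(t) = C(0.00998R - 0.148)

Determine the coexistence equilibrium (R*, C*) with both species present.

R* ≈ 14.8, C* ≈ 18.2

From dC/dt = 0 with C > 0: 0.00998R* = 0.148, so R* = 14.8.
Substitute into dR/dt = 0: 0.676(1 - 14.8/52) = 0.0265C*.
The bracket is 0.715, giving C* = 0.483/0.0265 = 18.2.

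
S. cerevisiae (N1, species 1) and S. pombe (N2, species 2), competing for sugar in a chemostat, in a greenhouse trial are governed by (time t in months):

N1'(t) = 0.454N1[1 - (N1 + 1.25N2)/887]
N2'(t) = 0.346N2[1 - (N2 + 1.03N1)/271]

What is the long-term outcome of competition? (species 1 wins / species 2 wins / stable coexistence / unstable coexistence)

Compare the nullcline intercepts: K1/α12 = 887/1.25 = 710 > K2 = 271; K2/α21 = 271/1.03 = 263 < K1 = 887.
Since the inequalities point opposite ways, species 1 can invade but species 2 cannot.

species 1 excludes species 2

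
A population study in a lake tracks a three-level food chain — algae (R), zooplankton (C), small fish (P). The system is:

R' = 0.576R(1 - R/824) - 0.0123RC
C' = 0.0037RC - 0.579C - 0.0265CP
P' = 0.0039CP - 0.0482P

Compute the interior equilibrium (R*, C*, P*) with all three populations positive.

From dP/dt = 0: 0.0039C* = 0.0482, so C* = 12.4.
From dR/dt = 0: 0.576(1 - R*/824) = 0.0123·12.4, giving R* = 824·(1 - 0.264) = 607.
From dC/dt = 0: 0.0037·607 - 0.579 = 0.0265P*, so P* = 1.67/0.0265 = 62.8.

R* ≈ 607, C* ≈ 12.4, P* ≈ 62.8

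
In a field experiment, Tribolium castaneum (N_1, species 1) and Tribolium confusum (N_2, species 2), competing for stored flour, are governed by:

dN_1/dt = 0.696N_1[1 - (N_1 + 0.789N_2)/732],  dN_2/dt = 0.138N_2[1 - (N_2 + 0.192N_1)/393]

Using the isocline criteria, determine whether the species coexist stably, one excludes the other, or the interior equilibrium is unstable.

Compare the nullcline intercepts: K1/α12 = 732/0.789 = 928 > K2 = 393; K2/α21 = 393/0.192 = 2050 > K1 = 732.
Since both inequalities hold, each species can invade when rare, so the interior equilibrium is stable.

stable coexistence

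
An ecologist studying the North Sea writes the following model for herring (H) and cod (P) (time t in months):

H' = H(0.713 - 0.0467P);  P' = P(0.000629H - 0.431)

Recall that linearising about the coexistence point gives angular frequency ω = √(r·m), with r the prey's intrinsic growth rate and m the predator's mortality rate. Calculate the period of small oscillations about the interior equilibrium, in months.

T ≈ 11.3 months

Here r = 0.713 and m = 0.431, so r·m = 0.307.
ω = √0.307 = 0.554 per month, hence T = 2π/ω ≈ 11.3 months.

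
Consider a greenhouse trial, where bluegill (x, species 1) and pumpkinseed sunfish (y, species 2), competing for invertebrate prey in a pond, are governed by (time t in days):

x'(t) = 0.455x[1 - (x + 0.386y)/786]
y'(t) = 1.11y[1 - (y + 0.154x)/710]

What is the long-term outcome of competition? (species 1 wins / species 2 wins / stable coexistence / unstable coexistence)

Compare the nullcline intercepts: K1/α12 = 786/0.386 = 2040 > K2 = 710; K2/α21 = 710/0.154 = 4610 > K1 = 786.
Since both inequalities hold, each species can invade when rare, so the interior equilibrium is stable.

stable coexistence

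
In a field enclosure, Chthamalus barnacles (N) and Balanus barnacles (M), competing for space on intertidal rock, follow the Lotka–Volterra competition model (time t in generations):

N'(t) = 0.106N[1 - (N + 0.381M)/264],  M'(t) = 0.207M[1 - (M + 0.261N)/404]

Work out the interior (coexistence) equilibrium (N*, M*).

Setting both brackets to zero gives the nullclines N + 0.381M = 264 and 0.261N + M = 404.
Substituting M = 404 - 0.261N into the first: N(1 - 0.381·0.261) = 264 - 0.381·404.
So N* = 110/0.901 = 122, and then M* = 404 - 0.261·122 = 372.

N* ≈ 122, M* ≈ 372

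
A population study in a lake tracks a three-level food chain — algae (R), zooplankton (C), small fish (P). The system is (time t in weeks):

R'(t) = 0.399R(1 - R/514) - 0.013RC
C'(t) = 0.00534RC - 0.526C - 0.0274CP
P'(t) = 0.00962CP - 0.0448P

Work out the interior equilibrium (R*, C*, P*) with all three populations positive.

R* ≈ 436, C* ≈ 4.66, P* ≈ 65.8

From dP/dt = 0: 0.00962C* = 0.0448, so C* = 4.66.
From dR/dt = 0: 0.399(1 - R*/514) = 0.013·4.66, giving R* = 514·(1 - 0.152) = 436.
From dC/dt = 0: 0.00534·436 - 0.526 = 0.0274P*, so P* = 1.8/0.0274 = 65.8.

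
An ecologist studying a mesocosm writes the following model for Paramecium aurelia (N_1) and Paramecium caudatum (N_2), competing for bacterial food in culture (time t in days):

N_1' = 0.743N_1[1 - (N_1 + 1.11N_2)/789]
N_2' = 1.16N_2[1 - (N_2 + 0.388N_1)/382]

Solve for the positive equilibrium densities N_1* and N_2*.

N_1* ≈ 641, N_2* ≈ 133

Setting both brackets to zero gives the nullclines N_1 + 1.11N_2 = 789 and 0.388N_1 + N_2 = 382.
Substituting N_2 = 382 - 0.388N_1 into the first: N_1(1 - 1.11·0.388) = 789 - 1.11·382.
So N_1* = 365/0.569 = 641, and then N_2* = 382 - 0.388·641 = 133.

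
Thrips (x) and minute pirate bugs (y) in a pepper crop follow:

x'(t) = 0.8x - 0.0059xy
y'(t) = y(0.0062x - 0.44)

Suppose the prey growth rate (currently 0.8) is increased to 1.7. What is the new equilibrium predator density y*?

At the interior fixed point, setting dx/dt = 0 with x > 0 fixes y* = (prey growth rate)/(xy coefficient) — independent of the other coefficients.
With the change, y* = 1.7/0.0059 = 288; it rises from 136.

y* ≈ 288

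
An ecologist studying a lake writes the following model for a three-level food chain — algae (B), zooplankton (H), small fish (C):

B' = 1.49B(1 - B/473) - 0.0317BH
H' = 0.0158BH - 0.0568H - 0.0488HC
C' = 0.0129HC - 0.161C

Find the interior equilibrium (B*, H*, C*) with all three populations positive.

From dC/dt = 0: 0.0129H* = 0.161, so H* = 12.5.
From dB/dt = 0: 1.49(1 - B*/473) = 0.0317·12.5, giving B* = 473·(1 - 0.266) = 347.
From dH/dt = 0: 0.0158·347 - 0.0568 = 0.0488C*, so C* = 5.43/0.0488 = 111.

B* ≈ 347, H* ≈ 12.5, C* ≈ 111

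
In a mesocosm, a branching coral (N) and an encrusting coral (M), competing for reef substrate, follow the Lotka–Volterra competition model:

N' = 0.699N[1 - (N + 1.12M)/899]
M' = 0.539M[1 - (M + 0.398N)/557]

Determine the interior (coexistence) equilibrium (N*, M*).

N* ≈ 496, M* ≈ 359

Setting both brackets to zero gives the nullclines N + 1.12M = 899 and 0.398N + M = 557.
Substituting M = 557 - 0.398N into the first: N(1 - 1.12·0.398) = 899 - 1.12·557.
So N* = 275/0.554 = 496, and then M* = 557 - 0.398·496 = 359.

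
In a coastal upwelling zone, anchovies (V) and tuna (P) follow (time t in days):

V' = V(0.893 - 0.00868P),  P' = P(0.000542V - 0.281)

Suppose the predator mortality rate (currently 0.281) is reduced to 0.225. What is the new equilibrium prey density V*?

V* ≈ 415

At the interior fixed point, setting dP/dt = 0 with P > 0 fixes V* = (predator death rate)/(VP coefficient) — independent of the other coefficients.
With the change, V* = 0.225/0.000542 = 415; it falls from 518.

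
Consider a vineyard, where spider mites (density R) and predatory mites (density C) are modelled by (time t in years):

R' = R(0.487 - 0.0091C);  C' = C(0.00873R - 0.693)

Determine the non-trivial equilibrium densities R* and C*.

R* ≈ 79.4, C* ≈ 53.5

Set dC/dt = 0 with C > 0: 0.00873R - 0.693 = 0, so R* = 0.693/0.00873 = 79.4.
Set dR/dt = 0 with R > 0: 0.487 - 0.0091C = 0, so C* = 0.487/0.0091 = 53.5.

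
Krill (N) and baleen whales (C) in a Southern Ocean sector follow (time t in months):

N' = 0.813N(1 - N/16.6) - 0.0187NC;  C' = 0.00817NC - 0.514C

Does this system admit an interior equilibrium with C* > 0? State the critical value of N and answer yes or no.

Threshold N = 62.9; K < 62.9, so no, the predator goes extinct.

The predator equation gives dC/dt > 0 only when N > 0.514/0.00817 = 62.9.
Without the predator, N → K = 16.6. Since 16.6 < 62.9, the predator cannot invade.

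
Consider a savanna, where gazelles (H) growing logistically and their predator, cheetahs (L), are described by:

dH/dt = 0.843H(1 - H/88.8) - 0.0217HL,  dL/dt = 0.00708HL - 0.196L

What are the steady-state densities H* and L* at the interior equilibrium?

From dL/dt = 0 with L > 0: 0.00708H* = 0.196, so H* = 27.7.
Substitute into dH/dt = 0: 0.843(1 - 27.7/88.8) = 0.0217L*.
The bracket is 0.688, giving L* = 0.58/0.0217 = 26.7.

H* ≈ 27.7, L* ≈ 26.7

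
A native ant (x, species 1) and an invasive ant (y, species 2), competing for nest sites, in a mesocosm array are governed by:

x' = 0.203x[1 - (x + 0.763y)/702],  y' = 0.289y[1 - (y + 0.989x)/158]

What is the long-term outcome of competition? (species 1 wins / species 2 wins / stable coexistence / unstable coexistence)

species 1 excludes species 2

Compare the nullcline intercepts: K1/α12 = 702/0.763 = 920 > K2 = 158; K2/α21 = 158/0.989 = 160 < K1 = 702.
Since the inequalities point opposite ways, species 1 can invade but species 2 cannot.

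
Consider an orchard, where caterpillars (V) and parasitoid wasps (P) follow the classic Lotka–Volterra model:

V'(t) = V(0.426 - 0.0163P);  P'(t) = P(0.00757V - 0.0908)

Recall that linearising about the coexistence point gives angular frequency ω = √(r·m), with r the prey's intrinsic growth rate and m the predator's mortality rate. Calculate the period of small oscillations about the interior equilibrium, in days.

T ≈ 31.9 days

Here r = 0.426 and m = 0.0908, so r·m = 0.0387.
ω = √0.0387 = 0.197 per day, hence T = 2π/ω ≈ 31.9 days.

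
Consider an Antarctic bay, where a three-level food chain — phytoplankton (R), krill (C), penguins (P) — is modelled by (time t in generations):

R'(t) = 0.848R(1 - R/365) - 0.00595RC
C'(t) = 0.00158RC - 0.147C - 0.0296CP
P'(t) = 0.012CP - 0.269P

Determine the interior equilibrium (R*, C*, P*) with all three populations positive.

From dP/dt = 0: 0.012C* = 0.269, so C* = 22.4.
From dR/dt = 0: 0.848(1 - R*/365) = 0.00595·22.4, giving R* = 365·(1 - 0.157) = 308.
From dC/dt = 0: 0.00158·308 - 0.147 = 0.0296P*, so P* = 0.339/0.0296 = 11.5.

R* ≈ 308, C* ≈ 22.4, P* ≈ 11.5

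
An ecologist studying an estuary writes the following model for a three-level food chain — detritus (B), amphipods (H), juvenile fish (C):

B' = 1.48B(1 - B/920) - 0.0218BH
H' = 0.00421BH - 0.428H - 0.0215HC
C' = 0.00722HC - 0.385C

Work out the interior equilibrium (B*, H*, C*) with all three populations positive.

B* ≈ 197, H* ≈ 53.3, C* ≈ 18.7

From dC/dt = 0: 0.00722H* = 0.385, so H* = 53.3.
From dB/dt = 0: 1.48(1 - B*/920) = 0.0218·53.3, giving B* = 920·(1 - 0.785) = 197.
From dH/dt = 0: 0.00421·197 - 0.428 = 0.0215C*, so C* = 0.403/0.0215 = 18.7.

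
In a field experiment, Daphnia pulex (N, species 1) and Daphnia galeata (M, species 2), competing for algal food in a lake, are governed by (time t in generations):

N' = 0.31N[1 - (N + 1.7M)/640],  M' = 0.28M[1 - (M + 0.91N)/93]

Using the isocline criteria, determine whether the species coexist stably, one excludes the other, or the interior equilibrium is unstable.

species 1 excludes species 2

Compare the nullcline intercepts: K1/α12 = 640/1.7 = 376 > K2 = 93; K2/α21 = 93/0.91 = 102 < K1 = 640.
Since the inequalities point opposite ways, species 1 can invade but species 2 cannot.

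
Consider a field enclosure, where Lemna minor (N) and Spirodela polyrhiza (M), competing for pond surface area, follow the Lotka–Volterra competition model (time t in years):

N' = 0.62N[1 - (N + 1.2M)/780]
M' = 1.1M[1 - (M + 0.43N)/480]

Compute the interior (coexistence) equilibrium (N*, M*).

N* ≈ 421, M* ≈ 299

Setting both brackets to zero gives the nullclines N + 1.2M = 780 and 0.43N + M = 480.
Substituting M = 480 - 0.43N into the first: N(1 - 1.2·0.43) = 780 - 1.2·480.
So N* = 204/0.484 = 421, and then M* = 480 - 0.43·421 = 299.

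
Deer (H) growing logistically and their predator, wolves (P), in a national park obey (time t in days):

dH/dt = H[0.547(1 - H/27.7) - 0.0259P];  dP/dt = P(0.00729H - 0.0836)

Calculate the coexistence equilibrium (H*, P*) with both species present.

H* ≈ 11.5, P* ≈ 12.4

From dP/dt = 0 with P > 0: 0.00729H* = 0.0836, so H* = 11.5.
Substitute into dH/dt = 0: 0.547(1 - 11.5/27.7) = 0.0259P*.
The bracket is 0.586, giving P* = 0.321/0.0259 = 12.4.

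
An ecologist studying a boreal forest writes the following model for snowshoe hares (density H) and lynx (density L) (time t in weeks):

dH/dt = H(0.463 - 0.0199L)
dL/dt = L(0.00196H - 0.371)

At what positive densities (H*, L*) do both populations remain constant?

H* ≈ 189, L* ≈ 23.3

Set dL/dt = 0 with L > 0: 0.00196H - 0.371 = 0, so H* = 0.371/0.00196 = 189.
Set dH/dt = 0 with H > 0: 0.463 - 0.0199L = 0, so L* = 0.463/0.0199 = 23.3.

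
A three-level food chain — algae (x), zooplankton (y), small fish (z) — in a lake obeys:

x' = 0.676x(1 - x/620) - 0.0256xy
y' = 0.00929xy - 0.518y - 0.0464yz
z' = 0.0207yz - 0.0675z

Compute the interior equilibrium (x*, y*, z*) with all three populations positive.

x* ≈ 543, y* ≈ 3.26, z* ≈ 97.6

From dz/dt = 0: 0.0207y* = 0.0675, so y* = 3.26.
From dx/dt = 0: 0.676(1 - x*/620) = 0.0256·3.26, giving x* = 620·(1 - 0.123) = 543.
From dy/dt = 0: 0.00929·543 - 0.518 = 0.0464z*, so z* = 4.53/0.0464 = 97.6.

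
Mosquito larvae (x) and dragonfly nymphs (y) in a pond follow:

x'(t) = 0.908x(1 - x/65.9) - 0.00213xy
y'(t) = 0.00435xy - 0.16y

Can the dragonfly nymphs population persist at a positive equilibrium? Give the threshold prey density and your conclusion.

Threshold x = 36.8; K > 36.8, so yes, the predator persists.

The predator equation gives dy/dt > 0 only when x > 0.16/0.00435 = 36.8.
Without the predator, x → K = 65.9. Since 65.9 > 36.8, the predator can invade and persist.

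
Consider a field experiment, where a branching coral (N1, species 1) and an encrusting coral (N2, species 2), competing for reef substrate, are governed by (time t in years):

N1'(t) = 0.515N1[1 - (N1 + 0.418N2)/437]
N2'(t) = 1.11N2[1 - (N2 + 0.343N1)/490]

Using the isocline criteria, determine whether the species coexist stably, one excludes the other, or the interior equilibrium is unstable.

stable coexistence

Compare the nullcline intercepts: K1/α12 = 437/0.418 = 1050 > K2 = 490; K2/α21 = 490/0.343 = 1430 > K1 = 437.
Since both inequalities hold, each species can invade when rare, so the interior equilibrium is stable.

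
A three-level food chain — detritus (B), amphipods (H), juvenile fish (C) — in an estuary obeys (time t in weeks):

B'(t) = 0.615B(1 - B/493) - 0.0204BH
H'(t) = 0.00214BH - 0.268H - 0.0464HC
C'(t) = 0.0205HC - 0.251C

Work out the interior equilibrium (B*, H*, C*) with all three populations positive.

From dC/dt = 0: 0.0205H* = 0.251, so H* = 12.2.
From dB/dt = 0: 0.615(1 - B*/493) = 0.0204·12.2, giving B* = 493·(1 - 0.406) = 293.
From dH/dt = 0: 0.00214·293 - 0.268 = 0.0464C*, so C* = 0.359/0.0464 = 7.73.

B* ≈ 293, H* ≈ 12.2, C* ≈ 7.73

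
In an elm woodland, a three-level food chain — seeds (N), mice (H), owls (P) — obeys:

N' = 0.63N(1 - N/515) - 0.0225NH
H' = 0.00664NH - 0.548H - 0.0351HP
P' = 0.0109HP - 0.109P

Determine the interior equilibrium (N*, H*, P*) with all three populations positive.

From dP/dt = 0: 0.0109H* = 0.109, so H* = 10.
From dN/dt = 0: 0.63(1 - N*/515) = 0.0225·10, giving N* = 515·(1 - 0.357) = 331.
From dH/dt = 0: 0.00664·331 - 0.548 = 0.0351P*, so P* = 1.65/0.0351 = 47.

N* ≈ 331, H* ≈ 10, P* ≈ 47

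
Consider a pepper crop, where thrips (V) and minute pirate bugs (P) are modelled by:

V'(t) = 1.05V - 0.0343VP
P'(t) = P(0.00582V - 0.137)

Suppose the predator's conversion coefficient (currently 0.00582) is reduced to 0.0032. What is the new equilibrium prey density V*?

V* ≈ 42.8

At the interior fixed point, setting dP/dt = 0 with P > 0 fixes V* = (predator death rate)/(VP coefficient) — independent of the other coefficients.
With the change, V* = 0.137/0.0032 = 42.8; it rises from 23.5.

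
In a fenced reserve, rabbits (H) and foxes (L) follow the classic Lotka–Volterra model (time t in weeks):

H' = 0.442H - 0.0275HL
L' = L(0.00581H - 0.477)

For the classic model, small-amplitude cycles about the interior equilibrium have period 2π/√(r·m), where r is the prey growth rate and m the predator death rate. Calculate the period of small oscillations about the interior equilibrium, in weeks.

T ≈ 13.7 weeks

Here r = 0.442 and m = 0.477, so r·m = 0.211.
ω = √0.211 = 0.459 per week, hence T = 2π/ω ≈ 13.7 weeks.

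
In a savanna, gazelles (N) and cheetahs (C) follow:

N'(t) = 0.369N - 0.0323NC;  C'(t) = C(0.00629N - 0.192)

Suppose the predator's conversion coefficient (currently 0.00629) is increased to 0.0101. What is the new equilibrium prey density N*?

At the interior fixed point, setting dC/dt = 0 with C > 0 fixes N* = (predator death rate)/(NC coefficient) — independent of the other coefficients.
With the change, N* = 0.192/0.0101 = 19; it falls from 30.5.

N* ≈ 19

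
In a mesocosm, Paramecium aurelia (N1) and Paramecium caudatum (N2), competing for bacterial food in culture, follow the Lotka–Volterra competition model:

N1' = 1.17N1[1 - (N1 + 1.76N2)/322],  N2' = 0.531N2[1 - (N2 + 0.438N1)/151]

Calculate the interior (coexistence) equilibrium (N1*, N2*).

N1* ≈ 245, N2* ≈ 43.5

Setting both brackets to zero gives the nullclines N1 + 1.76N2 = 322 and 0.438N1 + N2 = 151.
Substituting N2 = 151 - 0.438N1 into the first: N1(1 - 1.76·0.438) = 322 - 1.76·151.
So N1* = 56.2/0.229 = 245, and then N2* = 151 - 0.438·245 = 43.5.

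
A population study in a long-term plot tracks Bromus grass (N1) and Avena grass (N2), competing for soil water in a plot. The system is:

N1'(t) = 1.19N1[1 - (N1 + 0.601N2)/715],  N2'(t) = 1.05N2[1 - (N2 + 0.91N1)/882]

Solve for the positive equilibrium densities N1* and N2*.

Setting both brackets to zero gives the nullclines N1 + 0.601N2 = 715 and 0.91N1 + N2 = 882.
Substituting N2 = 882 - 0.91N1 into the first: N1(1 - 0.601·0.91) = 715 - 0.601·882.
So N1* = 185/0.453 = 408, and then N2* = 882 - 0.91·408 = 511.

N1* ≈ 408, N2* ≈ 511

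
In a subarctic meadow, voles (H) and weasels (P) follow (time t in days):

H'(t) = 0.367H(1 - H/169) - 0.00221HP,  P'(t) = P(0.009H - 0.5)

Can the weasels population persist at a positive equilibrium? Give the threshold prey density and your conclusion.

Threshold H = 55.6; K > 55.6, so yes, the predator persists.

The predator equation gives dP/dt > 0 only when H > 0.5/0.009 = 55.6.
Without the predator, H → K = 169. Since 169 > 55.6, the predator can invade and persist.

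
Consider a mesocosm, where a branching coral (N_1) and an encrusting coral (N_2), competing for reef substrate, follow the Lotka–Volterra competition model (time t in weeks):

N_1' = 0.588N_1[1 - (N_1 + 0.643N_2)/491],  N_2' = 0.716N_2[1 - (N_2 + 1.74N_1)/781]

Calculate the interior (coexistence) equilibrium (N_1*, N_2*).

Setting both brackets to zero gives the nullclines N_1 + 0.643N_2 = 491 and 1.74N_1 + N_2 = 781.
Substituting N_2 = 781 - 1.74N_1 into the first: N_1(1 - 0.643·1.74) = 491 - 0.643·781.
So N_1* = -11.2/-0.119 = 94.1, and then N_2* = 781 - 1.74·94.1 = 617.

N_1* ≈ 94.1, N_2* ≈ 617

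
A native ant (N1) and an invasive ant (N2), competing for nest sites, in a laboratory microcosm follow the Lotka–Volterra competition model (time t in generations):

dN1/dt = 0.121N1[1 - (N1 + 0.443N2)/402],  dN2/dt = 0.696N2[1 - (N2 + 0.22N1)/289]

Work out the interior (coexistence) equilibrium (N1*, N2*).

N1* ≈ 304, N2* ≈ 222

Setting both brackets to zero gives the nullclines N1 + 0.443N2 = 402 and 0.22N1 + N2 = 289.
Substituting N2 = 289 - 0.22N1 into the first: N1(1 - 0.443·0.22) = 402 - 0.443·289.
So N1* = 274/0.903 = 304, and then N2* = 289 - 0.22·304 = 222.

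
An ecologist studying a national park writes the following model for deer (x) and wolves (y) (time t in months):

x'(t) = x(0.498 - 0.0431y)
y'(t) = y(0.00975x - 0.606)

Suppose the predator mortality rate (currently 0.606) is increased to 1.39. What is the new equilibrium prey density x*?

x* ≈ 143

At the interior fixed point, setting dy/dt = 0 with y > 0 fixes x* = (predator death rate)/(xy coefficient) — independent of the other coefficients.
With the change, x* = 1.39/0.00975 = 143; it rises from 62.2.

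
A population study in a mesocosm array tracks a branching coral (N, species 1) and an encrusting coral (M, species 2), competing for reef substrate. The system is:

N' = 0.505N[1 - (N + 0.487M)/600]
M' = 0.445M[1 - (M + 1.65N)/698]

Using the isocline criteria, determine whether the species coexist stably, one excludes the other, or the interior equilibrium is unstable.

Compare the nullcline intercepts: K1/α12 = 600/0.487 = 1230 > K2 = 698; K2/α21 = 698/1.65 = 423 < K1 = 600.
Since the inequalities point opposite ways, species 1 can invade but species 2 cannot.

species 1 excludes species 2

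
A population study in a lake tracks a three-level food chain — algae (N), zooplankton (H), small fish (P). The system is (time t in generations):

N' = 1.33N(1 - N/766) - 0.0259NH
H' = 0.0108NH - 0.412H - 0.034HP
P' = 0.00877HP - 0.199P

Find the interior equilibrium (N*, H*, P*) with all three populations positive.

N* ≈ 428, H* ≈ 22.7, P* ≈ 124

From dP/dt = 0: 0.00877H* = 0.199, so H* = 22.7.
From dN/dt = 0: 1.33(1 - N*/766) = 0.0259·22.7, giving N* = 766·(1 - 0.442) = 428.
From dH/dt = 0: 0.0108·428 - 0.412 = 0.034P*, so P* = 4.21/0.034 = 124.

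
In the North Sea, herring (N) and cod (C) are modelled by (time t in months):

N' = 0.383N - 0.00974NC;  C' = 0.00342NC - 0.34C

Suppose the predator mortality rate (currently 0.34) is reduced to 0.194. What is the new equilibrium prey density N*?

N* ≈ 56.7

At the interior fixed point, setting dC/dt = 0 with C > 0 fixes N* = (predator death rate)/(NC coefficient) — independent of the other coefficients.
With the change, N* = 0.194/0.00342 = 56.7; it falls from 99.4.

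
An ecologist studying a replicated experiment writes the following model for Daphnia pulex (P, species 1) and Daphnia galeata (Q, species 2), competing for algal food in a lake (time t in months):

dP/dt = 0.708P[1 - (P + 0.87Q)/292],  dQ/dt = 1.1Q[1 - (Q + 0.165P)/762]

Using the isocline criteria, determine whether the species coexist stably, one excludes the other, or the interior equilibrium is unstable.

species 2 excludes species 1

Compare the nullcline intercepts: K1/α12 = 292/0.87 = 336 < K2 = 762; K2/α21 = 762/0.165 = 4620 > K1 = 292.
Since the inequalities point opposite ways, species 2 can invade but species 1 cannot.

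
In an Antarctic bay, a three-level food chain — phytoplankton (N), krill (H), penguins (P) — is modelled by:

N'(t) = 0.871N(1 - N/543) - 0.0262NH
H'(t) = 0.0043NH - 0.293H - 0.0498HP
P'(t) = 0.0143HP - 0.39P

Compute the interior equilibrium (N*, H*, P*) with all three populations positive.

From dP/dt = 0: 0.0143H* = 0.39, so H* = 27.3.
From dN/dt = 0: 0.871(1 - N*/543) = 0.0262·27.3, giving N* = 543·(1 - 0.82) = 97.5.
From dH/dt = 0: 0.0043·97.5 - 0.293 = 0.0498P*, so P* = 0.126/0.0498 = 2.54.

N* ≈ 97.5, H* ≈ 27.3, P* ≈ 2.54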